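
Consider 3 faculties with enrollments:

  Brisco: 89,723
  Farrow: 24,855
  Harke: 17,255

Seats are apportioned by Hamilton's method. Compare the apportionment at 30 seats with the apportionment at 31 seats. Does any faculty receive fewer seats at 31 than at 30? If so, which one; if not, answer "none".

none

At 30 seats: Brisco 20, Farrow 6, Harke 4.
At 31 seats: Brisco 21, Farrow 6, Harke 4.
No faculty's allocation decreased.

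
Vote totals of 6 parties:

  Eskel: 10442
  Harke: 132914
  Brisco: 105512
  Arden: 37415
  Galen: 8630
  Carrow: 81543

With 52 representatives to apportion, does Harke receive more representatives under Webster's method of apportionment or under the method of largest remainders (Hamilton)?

Webster: Eskel 1, Harke 19, Brisco 15, Arden 5, Galen 1, Carrow 11.
Hamilton: Eskel 2, Harke 18, Brisco 15, Arden 5, Galen 1, Carrow 11.
Harke gets 19 under Webster and 18 under Hamilton.

Webster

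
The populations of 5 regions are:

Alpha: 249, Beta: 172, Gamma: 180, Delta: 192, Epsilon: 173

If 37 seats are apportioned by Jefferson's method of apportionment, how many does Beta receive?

Standard divisor 966/37 ≈ 26.108; standard quotas: Alpha 9.537, Beta 6.588, Gamma 6.894, Delta 7.354, Epsilon 6.626.
Rounding down gives 9, 6, 6, 7, 6 = 34 seats, so the divisor must be adjusted.
With modified divisor 24.64: modified quotas Alpha 10.106, Beta 6.981, Gamma 7.305, Delta 7.792, Epsilon 7.021.
Rounding down: Alpha 10, Beta 6, Gamma 7, Delta 7, Epsilon 7 (total 37).
Beta receives 6.

6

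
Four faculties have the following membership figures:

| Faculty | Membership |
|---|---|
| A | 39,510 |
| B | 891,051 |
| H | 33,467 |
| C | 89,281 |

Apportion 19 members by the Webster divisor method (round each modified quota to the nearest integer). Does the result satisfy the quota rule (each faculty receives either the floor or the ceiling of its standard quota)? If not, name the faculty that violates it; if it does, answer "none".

Standard quotas: A 0.713, B 16.073, H 0.604, C 1.610.
Webster allocation: A 1, B 15, H 1, C 2.
B has quota 16.073 (lower 16, upper 17) but receives 15 — outside the quota interval.

B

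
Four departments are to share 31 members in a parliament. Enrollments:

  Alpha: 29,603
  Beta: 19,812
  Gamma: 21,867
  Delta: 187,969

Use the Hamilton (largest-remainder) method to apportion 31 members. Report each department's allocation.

Alpha 4, Beta 2, Gamma 3, Delta 22

Total 259251; standard divisor 259251/31 ≈ 8362.935.
Standard quotas: Alpha 3.5398, Beta 2.3690, Gamma 2.6148, Delta 22.4764.
Lower quotas: Alpha 3, Beta 2, Gamma 2, Delta 22 (sum 29, leaving 2 seats).
Remainders in descending order: Gamma 0.6148, Alpha 0.5398, Delta 0.4764, Beta 0.3690.
Largest remainders: Gamma, Alpha receive the extra seats.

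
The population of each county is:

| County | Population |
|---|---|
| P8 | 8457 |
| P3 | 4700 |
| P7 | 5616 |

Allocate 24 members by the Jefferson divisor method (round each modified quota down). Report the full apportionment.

P8 11, P3 6, P7 7

Standard divisor 18773/24 ≈ 782.208; standard quotas: P8 10.812, P3 6.009, P7 7.180.
Rounding down gives 10, 6, 7 = 23 seats, so the divisor must be adjusted.
With modified divisor 740: modified quotas P8 11.428, P3 6.351, P7 7.589.
Rounding down: P8 11, P3 6, P7 7 (total 24).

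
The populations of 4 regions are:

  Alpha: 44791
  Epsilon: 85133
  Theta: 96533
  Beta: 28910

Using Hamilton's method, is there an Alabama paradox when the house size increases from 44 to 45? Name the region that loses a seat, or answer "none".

none

At 44 seats: Alpha 8, Epsilon 15, Theta 16, Beta 5.
At 45 seats: Alpha 8, Epsilon 15, Theta 17, Beta 5.
No region's allocation decreased.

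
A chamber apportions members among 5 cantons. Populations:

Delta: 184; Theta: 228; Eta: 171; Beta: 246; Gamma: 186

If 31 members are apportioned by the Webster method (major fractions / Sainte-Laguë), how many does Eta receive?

Standard divisor 1015/31 ≈ 32.742; standard quotas: Delta 5.620, Theta 6.964, Eta 5.223, Beta 7.513, Gamma 5.681.
Rounding to the nearest integer gives 6, 7, 5, 8, 6 = 32 seats, so the divisor must be adjusted.
With modified divisor 33: modified quotas Delta 5.576, Theta 6.909, Eta 5.182, Beta 7.455, Gamma 5.636.
Rounding to the nearest integer: Delta 6, Theta 7, Eta 5, Beta 7, Gamma 6 (total 31).
Eta receives 5.

5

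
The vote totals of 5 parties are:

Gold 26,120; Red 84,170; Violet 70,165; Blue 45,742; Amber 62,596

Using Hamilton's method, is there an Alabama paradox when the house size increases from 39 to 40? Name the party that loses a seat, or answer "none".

Gold

At 39 seats: Gold 4, Red 11, Violet 10, Blue 6, Amber 8.
At 40 seats: Gold 3, Red 12, Violet 10, Blue 6, Amber 9.
Gold drops from 4 to 3.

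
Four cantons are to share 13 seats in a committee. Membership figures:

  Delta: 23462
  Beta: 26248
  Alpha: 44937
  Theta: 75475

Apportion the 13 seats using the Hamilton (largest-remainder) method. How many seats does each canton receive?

Total 170122; standard divisor 170122/13 ≈ 13086.308.
Standard quotas: Delta 1.7929, Beta 2.0058, Alpha 3.4339, Theta 5.7675.
Lower quotas: Delta 1, Beta 2, Alpha 3, Theta 5 (sum 11, leaving 2 seats).
Remainders in descending order: Delta 0.7929, Theta 0.7675, Alpha 0.4339, Beta 0.0058.
Largest remainders: Delta, Theta receive the extra seats.

Delta 2; Beta 2; Alpha 3; Theta 6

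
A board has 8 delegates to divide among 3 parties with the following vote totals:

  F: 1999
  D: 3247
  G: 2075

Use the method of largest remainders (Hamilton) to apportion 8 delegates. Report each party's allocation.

Standard divisor: 7321 ÷ 8 ≈ 915.125.
Standard quotas: F 2.184, D 3.548, G 2.267.
Lower quotas: F 2, D 3, G 2 (sum 7, leaving 1 seat).
Remainders in descending order: D 0.548, G 0.267, F 0.184.
The surplus seat goes to D.

F 2, D 4, G 2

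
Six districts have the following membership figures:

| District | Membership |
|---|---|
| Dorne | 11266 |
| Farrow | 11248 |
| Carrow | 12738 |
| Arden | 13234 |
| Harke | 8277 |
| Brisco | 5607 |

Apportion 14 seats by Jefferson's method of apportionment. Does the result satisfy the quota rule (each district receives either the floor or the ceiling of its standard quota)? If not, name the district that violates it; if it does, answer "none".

none

Standard quotas: Dorne 2.529, Farrow 2.525, Carrow 2.859, Arden 2.971, Harke 1.858, Brisco 1.259.
Jefferson allocation: Dorne 3, Farrow 2, Carrow 3, Arden 3, Harke 2, Brisco 1.
Every allocation lies between the lower and upper quota.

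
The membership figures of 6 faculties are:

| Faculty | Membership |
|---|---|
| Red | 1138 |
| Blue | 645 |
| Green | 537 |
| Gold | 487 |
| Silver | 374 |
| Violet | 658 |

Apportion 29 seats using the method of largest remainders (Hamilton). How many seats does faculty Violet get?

The standard divisor is 3839/29 ≈ 132.379.
Standard quotas: Red 8.597, Blue 4.872, Green 4.057, Gold 3.679, Silver 2.825, Violet 4.971.
Lower quotas: Red 8, Blue 4, Green 4, Gold 3, Silver 2, Violet 4 (sum 25, leaving 4 seats).
Remainders in descending order: Violet 0.971, Blue 0.872, Silver 0.825, Gold 0.679, Red 0.597, Green 0.057.
Largest remainders: Violet, Blue, Silver, Gold receive the extra seats.
Violet receives 5.

5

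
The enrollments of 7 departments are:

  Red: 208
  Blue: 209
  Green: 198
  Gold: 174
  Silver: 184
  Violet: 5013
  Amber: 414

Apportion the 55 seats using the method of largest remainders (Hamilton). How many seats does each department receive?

The standard divisor is 6400/55 ≈ 116.364.
Standard quotas: Red 1.7875, Blue 1.7961, Green 1.7016, Gold 1.4953, Silver 1.5813, Violet 43.0805, Amber 3.5578.
Lower quotas: Red 1, Blue 1, Green 1, Gold 1, Silver 1, Violet 43, Amber 3 (sum 51, leaving 4 seats).
Remainders in descending order: Blue 0.7961, Red 0.7875, Green 0.7016, Silver 0.5813, Amber 0.5578, Gold 0.4953, Violet 0.0805.
The surplus seats go to Blue, Red, Green, Silver.

Red: 2; Blue: 2; Green: 2; Gold: 1; Silver: 2; Violet: 43; Amber: 3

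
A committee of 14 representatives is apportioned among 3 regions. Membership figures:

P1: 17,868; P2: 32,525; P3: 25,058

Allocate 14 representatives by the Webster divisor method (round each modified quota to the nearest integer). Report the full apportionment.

Standard divisor 75451/14 ≈ 5389.357; standard quotas: P1 3.315, P2 6.035, P3 4.650.
Rounding to the nearest integer gives P1 3, P2 6, P3 5 — total 14, matching the house size, so no adjustment is needed.

P1: 3, P2: 6, P3: 5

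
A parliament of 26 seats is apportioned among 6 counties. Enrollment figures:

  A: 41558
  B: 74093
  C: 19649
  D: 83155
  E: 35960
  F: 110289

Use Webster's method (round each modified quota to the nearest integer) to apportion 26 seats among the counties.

Standard divisor 364704/26 ≈ 14027.077; standard quotas: A 2.963, B 5.282, C 1.401, D 5.928, E 2.564, F 7.863.
Rounding to the nearest integer gives A 3, B 5, C 1, D 6, E 3, F 8 — total 26, matching the house size, so no adjustment is needed.

A: 3, B: 5, C: 1, D: 6, E: 3, F: 8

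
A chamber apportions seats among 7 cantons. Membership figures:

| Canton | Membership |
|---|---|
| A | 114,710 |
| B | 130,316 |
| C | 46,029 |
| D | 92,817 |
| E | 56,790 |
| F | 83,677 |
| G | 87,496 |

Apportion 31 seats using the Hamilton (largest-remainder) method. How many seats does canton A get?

The standard divisor is 611835/31 ≈ 19736.613.
Standard quotas: A 5.8120, B 6.6028, C 2.3322, D 4.7028, E 2.8774, F 4.2397, G 4.4332.
Lower quotas: A 5, B 6, C 2, D 4, E 2, F 4, G 4 (sum 27, leaving 4 seats).
Remainders in descending order: E 0.8774, A 0.8120, D 0.7028, B 0.6028, G 0.4332, C 0.3322, F 0.2397.
Largest remainders: E, A, D, B receive the extra seats.
A receives 6.

6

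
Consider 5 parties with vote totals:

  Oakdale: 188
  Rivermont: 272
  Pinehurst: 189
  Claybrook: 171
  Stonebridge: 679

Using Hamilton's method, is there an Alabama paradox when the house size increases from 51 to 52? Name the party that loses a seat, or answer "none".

none

At 51 seats: Oakdale 6, Rivermont 9, Pinehurst 7, Claybrook 6, Stonebridge 23.
At 52 seats: Oakdale 6, Rivermont 9, Pinehurst 7, Claybrook 6, Stonebridge 24.
No party's allocation decreased.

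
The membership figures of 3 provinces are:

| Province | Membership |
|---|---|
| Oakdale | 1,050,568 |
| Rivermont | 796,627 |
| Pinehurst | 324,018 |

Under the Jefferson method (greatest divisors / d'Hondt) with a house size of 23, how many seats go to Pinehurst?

3

Standard divisor 2171213/23 ≈ 94400.565; standard quotas: Oakdale 11.129, Rivermont 8.439, Pinehurst 3.432.
Rounding down gives 11, 8, 3 = 22 seats, so the divisor must be adjusted.
With modified divisor 88000: modified quotas Oakdale 11.938, Rivermont 9.053, Pinehurst 3.682.
Rounding down: Oakdale 11, Rivermont 9, Pinehurst 3 (total 23).
Pinehurst receives 3.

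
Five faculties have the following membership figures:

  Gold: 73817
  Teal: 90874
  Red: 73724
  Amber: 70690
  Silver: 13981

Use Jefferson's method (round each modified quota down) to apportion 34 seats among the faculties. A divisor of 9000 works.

Gold 8; Teal 10; Red 8; Amber 7; Silver 1

With modified divisor 9000: modified quotas Gold 8.202, Teal 10.097, Red 8.192, Amber 7.854, Silver 1.553.
Rounding down: Gold 8, Teal 10, Red 8, Amber 7, Silver 1 (total 34).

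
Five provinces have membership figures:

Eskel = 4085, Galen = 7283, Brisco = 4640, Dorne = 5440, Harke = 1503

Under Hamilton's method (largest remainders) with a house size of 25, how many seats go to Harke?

Standard divisor: 22951 ÷ 25 ≈ 918.04.
Standard quotas: Eskel 4.4497, Galen 7.9332, Brisco 5.0542, Dorne 5.9257, Harke 1.6372.
Lower quotas: Eskel 4, Galen 7, Brisco 5, Dorne 5, Harke 1 (sum 22, leaving 3 seats).
Remainders in descending order: Galen 0.9332, Dorne 0.9257, Harke 0.6372, Eskel 0.4497, Brisco 0.0542.
The surplus seats go to Galen, Dorne, Harke.
Harke receives 2.

2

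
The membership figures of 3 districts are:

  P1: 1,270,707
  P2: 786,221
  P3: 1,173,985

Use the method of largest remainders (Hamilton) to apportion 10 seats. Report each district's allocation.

P1 4; P2 2; P3 4

Standard divisor: 3230913 ÷ 10 ≈ 323091.3.
Standard quotas: P1 3.9330, P2 2.4334, P3 3.6336.
Lower quotas: P1 3, P2 2, P3 3 (sum 8, leaving 2 seats).
Remainders in descending order: P1 0.9330, P3 0.6336, P2 0.4334.
Largest remainders: P1, P3 receive the extra seats.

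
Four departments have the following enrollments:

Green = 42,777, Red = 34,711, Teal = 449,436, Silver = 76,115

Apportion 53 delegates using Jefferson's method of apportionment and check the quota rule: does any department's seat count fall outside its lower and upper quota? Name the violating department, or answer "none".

Teal

Standard quotas: Green 3.760, Red 3.051, Teal 39.500, Silver 6.690.
Jefferson allocation: Green 3, Red 3, Teal 41, Silver 6.
Teal has quota 39.500 (lower 39, upper 40) but receives 41 — outside the quota interval.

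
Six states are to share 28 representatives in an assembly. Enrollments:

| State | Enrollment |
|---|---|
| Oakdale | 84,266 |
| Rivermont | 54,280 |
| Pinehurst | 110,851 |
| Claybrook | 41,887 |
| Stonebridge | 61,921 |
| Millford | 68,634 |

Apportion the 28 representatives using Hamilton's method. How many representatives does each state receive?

Oakdale: 6, Rivermont: 4, Pinehurst: 7, Claybrook: 3, Stonebridge: 4, Millford: 4

The standard divisor is 421839/28 ≈ 15065.679.
Standard quotas: Oakdale 5.5932, Rivermont 3.6029, Pinehurst 7.3578, Claybrook 2.7803, Stonebridge 4.1101, Millford 4.5557.
Lower quotas: Oakdale 5, Rivermont 3, Pinehurst 7, Claybrook 2, Stonebridge 4, Millford 4 (sum 25, leaving 3 seats).
Remainders in descending order: Claybrook 0.7803, Rivermont 0.6029, Oakdale 0.5932, Millford 0.5557, Pinehurst 0.3578, Stonebridge 0.1101.
The surplus seats go to Claybrook, Rivermont, Oakdale.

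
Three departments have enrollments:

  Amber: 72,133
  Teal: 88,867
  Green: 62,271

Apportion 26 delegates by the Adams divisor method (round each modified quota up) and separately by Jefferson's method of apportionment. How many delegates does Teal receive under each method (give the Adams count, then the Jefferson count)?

10 and 11

Adams: Amber 9, Teal 10, Green 7.
Jefferson: Amber 8, Teal 11, Green 7.
Teal gets 10 under Adams and 11 under Jefferson.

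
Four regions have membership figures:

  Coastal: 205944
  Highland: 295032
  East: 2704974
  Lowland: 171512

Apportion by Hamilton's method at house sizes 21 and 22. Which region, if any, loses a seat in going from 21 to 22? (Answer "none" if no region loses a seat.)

none

At 21 seats: Coastal 1, Highland 2, East 17, Lowland 1.
At 22 seats: Coastal 1, Highland 2, East 18, Lowland 1.
No region's allocation decreased.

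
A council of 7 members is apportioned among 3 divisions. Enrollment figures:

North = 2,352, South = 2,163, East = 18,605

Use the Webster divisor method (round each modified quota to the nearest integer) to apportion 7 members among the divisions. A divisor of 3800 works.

With modified divisor 3800: modified quotas North 0.619, South 0.569, East 4.896.
Rounding to the nearest integer: North 1, South 1, East 5 (total 7).

North: 1, South: 1, East: 5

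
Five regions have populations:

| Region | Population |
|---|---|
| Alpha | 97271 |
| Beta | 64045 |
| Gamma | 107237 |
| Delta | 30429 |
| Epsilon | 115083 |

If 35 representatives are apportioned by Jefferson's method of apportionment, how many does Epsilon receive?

10

Standard divisor 414065/35 ≈ 11830.429; standard quotas: Alpha 8.222, Beta 5.414, Gamma 9.065, Delta 2.572, Epsilon 9.728.
Rounding down gives 8, 5, 9, 2, 9 = 33 seats, so the divisor must be adjusted.
With modified divisor 10770: modified quotas Alpha 9.032, Beta 5.947, Gamma 9.957, Delta 2.825, Epsilon 10.686.
Rounding down: Alpha 9, Beta 5, Gamma 9, Delta 2, Epsilon 10 (total 35).
Epsilon receives 10.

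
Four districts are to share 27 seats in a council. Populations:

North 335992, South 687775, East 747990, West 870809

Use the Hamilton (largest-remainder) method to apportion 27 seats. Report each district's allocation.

North 3, South 7, East 8, West 9

Total 2642566; standard divisor 2642566/27 ≈ 97872.815.
Standard quotas: North 3.4329, South 7.0272, East 7.6425, West 8.8974.
Lower quotas: North 3, South 7, East 7, West 8 (sum 25, leaving 2 seats).
Remainders in descending order: West 0.8974, East 0.6425, North 0.4329, South 0.0272.
The surplus seats go to West, East.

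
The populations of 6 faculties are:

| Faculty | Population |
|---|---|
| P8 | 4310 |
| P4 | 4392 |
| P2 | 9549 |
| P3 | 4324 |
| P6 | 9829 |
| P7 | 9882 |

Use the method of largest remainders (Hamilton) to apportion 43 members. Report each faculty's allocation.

Total 42286; standard divisor 42286/43 ≈ 983.395.
Standard quotas: P8 4.3828, P4 4.4662, P2 9.7102, P3 4.3970, P6 9.9950, P7 10.0489.
Lower quotas: P8 4, P4 4, P2 9, P3 4, P6 9, P7 10 (sum 40, leaving 3 seats).
Remainders in descending order: P6 0.9950, P2 0.7102, P4 0.4662, P3 0.3970, P8 0.3828, P7 0.0489.
Largest remainders: P6, P2, P4 receive the extra seats.

P8 4, P4 5, P2 10, P3 4, P6 10, P7 10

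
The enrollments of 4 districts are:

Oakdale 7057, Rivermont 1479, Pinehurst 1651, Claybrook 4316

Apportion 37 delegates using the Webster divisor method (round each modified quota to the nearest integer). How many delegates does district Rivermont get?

Standard divisor 14503/37 ≈ 391.973; standard quotas: Oakdale 18.004, Rivermont 3.773, Pinehurst 4.212, Claybrook 11.011.
Rounding to the nearest integer gives Oakdale 18, Rivermont 4, Pinehurst 4, Claybrook 11 — total 37, matching the house size, so no adjustment is needed.
Rivermont receives 4.

4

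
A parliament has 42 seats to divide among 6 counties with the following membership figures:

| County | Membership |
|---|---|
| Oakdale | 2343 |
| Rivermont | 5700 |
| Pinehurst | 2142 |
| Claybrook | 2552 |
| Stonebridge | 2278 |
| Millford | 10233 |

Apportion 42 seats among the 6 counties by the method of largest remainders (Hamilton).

The standard divisor is 25248/42 ≈ 601.143.
Standard quotas: Oakdale 3.8976, Rivermont 9.4819, Pinehurst 3.5632, Claybrook 4.2452, Stonebridge 3.7894, Millford 17.0226.
Lower quotas: Oakdale 3, Rivermont 9, Pinehurst 3, Claybrook 4, Stonebridge 3, Millford 17 (sum 39, leaving 3 seats).
Remainders in descending order: Oakdale 0.8976, Stonebridge 0.7894, Pinehurst 0.5632, Rivermont 0.4819, Claybrook 0.2452, Millford 0.0226.
Largest remainders: Oakdale, Stonebridge, Pinehurst receive the extra seats.

Oakdale=4, Rivermont=9, Pinehurst=4, Claybrook=4, Stonebridge=4, Millford=17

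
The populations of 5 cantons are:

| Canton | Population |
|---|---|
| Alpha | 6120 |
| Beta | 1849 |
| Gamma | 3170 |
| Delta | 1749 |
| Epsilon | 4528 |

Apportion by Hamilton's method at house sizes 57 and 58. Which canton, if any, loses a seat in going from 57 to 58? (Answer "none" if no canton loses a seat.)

none

At 57 seats: Alpha 20, Beta 6, Gamma 10, Delta 6, Epsilon 15.
At 58 seats: Alpha 20, Beta 6, Gamma 11, Delta 6, Epsilon 15.
No canton's allocation decreased.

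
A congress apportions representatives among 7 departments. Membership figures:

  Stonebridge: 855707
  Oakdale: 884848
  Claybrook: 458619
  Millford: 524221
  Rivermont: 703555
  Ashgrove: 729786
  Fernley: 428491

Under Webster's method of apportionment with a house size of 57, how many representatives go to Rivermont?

9

Standard divisor 4585227/57 ≈ 80442.579; standard quotas: Stonebridge 10.637, Oakdale 11.000, Claybrook 5.701, Millford 6.517, Rivermont 8.746, Ashgrove 9.072, Fernley 5.327.
Rounding to the nearest integer gives 11, 11, 6, 7, 9, 9, 5 = 58 seats, so the divisor must be adjusted.
With modified divisor 81100: modified quotas Stonebridge 10.551, Oakdale 10.911, Claybrook 5.655, Millford 6.464, Rivermont 8.675, Ashgrove 8.999, Fernley 5.283.
Rounding to the nearest integer: Stonebridge 11, Oakdale 11, Claybrook 6, Millford 6, Rivermont 9, Ashgrove 9, Fernley 5 (total 57).
Rivermont receives 9.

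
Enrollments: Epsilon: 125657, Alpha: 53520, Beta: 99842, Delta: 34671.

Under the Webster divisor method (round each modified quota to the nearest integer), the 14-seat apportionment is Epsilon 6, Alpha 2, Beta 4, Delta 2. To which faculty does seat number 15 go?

Priority for the next seat is population ÷ (current seats + 0.5).
Priorities: Epsilon 19331.846, Alpha 21408.000, Beta 22187.111, Delta 13868.400.
Highest priority: Beta.

Beta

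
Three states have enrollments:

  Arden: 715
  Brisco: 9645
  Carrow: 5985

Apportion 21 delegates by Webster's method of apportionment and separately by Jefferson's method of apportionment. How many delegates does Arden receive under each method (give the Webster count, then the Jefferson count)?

Webster: Arden 1, Brisco 12, Carrow 8.
Jefferson: Arden 0, Brisco 13, Carrow 8.
Arden gets 1 under Webster and 0 under Jefferson.

1 and 0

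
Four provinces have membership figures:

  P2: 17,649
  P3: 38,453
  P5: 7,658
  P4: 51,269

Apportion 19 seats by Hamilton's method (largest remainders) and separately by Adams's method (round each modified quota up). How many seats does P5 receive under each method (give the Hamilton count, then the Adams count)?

Hamilton: P2 3, P3 6, P5 1, P4 9.
Adams: P2 3, P3 6, P5 2, P4 8.
P5 gets 1 under Hamilton and 2 under Adams.

1 and 2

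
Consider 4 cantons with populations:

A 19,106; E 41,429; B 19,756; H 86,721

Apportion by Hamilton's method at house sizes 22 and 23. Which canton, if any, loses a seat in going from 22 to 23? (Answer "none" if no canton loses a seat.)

A

At 22 seats: A 3, E 5, B 3, H 11.
At 23 seats: A 2, E 6, B 3, H 12.
A drops from 3 to 2.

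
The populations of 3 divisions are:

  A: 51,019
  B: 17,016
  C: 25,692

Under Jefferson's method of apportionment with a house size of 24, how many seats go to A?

Standard divisor 93727/24 ≈ 3905.292; standard quotas: A 13.064, B 4.357, C 6.579.
Rounding down gives 13, 4, 6 = 23 seats, so the divisor must be adjusted.
With modified divisor 3657: modified quotas A 13.951, B 4.653, C 7.025.
Rounding down: A 13, B 4, C 7 (total 24).
A receives 13.

13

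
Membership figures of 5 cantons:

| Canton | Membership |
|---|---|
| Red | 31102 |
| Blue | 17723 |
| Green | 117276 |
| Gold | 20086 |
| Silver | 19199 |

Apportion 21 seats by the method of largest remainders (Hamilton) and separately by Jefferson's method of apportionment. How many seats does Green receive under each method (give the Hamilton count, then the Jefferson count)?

12 and 13

Hamilton: Red 3, Blue 2, Green 12, Gold 2, Silver 2.
Jefferson: Red 3, Blue 1, Green 13, Gold 2, Silver 2.
Green gets 12 under Hamilton and 13 under Jefferson.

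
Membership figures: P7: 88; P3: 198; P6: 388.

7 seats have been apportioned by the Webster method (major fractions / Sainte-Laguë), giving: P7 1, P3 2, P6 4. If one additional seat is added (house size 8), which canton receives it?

P6

Priority for the next seat is population ÷ (current seats + 0.5).
Priorities: P7 58.667, P3 79.200, P6 86.222.
Highest priority: P6.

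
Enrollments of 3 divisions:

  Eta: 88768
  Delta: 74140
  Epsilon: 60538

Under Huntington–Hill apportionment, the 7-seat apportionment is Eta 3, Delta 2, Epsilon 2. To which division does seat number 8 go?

Delta

Priority for the next seat is population ÷ (√(s·(s+1))).
Priorities: Eta 25625.114, Delta 30267.528, Epsilon 24714.535.
Highest priority: Delta.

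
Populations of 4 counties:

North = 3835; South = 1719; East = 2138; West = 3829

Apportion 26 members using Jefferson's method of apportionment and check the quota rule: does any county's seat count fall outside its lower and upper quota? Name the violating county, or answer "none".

Standard quotas: North 8.655, South 3.879, East 4.825, West 8.641.
Jefferson allocation: North 9, South 4, East 5, West 8.
Every allocation lies between the lower and upper quota.

none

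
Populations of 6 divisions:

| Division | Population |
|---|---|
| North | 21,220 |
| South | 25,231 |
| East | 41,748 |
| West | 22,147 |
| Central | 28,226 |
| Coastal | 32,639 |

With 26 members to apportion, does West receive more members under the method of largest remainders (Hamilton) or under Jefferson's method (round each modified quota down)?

Hamilton: North 3, South 4, East 6, West 4, Central 4, Coastal 5.
Jefferson: North 3, South 4, East 7, West 3, Central 4, Coastal 5.
West gets 4 under Hamilton and 3 under Jefferson.

Hamilton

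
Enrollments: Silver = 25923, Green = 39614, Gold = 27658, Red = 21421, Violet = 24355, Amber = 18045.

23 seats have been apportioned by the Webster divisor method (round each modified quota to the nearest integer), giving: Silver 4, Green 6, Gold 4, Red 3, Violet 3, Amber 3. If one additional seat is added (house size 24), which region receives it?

Violet

Priority for the next seat is population ÷ (current seats + 0.5).
Priorities: Silver 5760.667, Green 6094.462, Gold 6146.222, Red 6120.286, Violet 6958.571, Amber 5155.714.
Highest priority: Violet.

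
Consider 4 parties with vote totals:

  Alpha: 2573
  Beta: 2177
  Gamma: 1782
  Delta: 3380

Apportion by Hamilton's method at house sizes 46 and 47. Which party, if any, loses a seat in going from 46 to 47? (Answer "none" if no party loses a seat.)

At 46 seats: Alpha 12, Beta 10, Gamma 8, Delta 16.
At 47 seats: Alpha 12, Beta 10, Gamma 9, Delta 16.
No party's allocation decreased.

none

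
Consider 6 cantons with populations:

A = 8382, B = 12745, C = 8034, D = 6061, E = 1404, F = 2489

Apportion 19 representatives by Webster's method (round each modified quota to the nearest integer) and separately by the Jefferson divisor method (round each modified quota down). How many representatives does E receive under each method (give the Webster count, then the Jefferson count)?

Webster: A 4, B 6, C 4, D 3, E 1, F 1.
Jefferson: A 4, B 7, C 4, D 3, E 0, F 1.
E gets 1 under Webster and 0 under Jefferson.

1 and 0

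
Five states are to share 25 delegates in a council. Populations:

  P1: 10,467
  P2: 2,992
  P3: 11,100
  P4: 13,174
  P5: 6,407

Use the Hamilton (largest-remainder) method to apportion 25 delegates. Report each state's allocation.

Total 44140; standard divisor 44140/25 ≈ 1765.6.
Standard quotas: P1 5.9283, P2 1.6946, P3 6.2868, P4 7.4615, P5 3.6288.
Lower quotas: P1 5, P2 1, P3 6, P4 7, P5 3 (sum 22, leaving 3 seats).
Remainders in descending order: P1 0.9283, P2 0.6946, P5 0.6288, P4 0.4615, P3 0.2868.
Largest remainders: P1, P2, P5 receive the extra seats.

P1: 6, P2: 2, P3: 6, P4: 7, P5: 4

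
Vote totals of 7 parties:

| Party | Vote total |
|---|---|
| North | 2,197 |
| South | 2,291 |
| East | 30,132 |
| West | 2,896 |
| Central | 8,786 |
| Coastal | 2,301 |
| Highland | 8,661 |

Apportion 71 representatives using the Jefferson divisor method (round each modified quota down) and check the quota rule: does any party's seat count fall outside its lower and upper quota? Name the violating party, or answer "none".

Standard quotas: North 2.724, South 2.841, East 37.360, West 3.591, Central 10.894, Coastal 2.853, Highland 10.739.
Jefferson allocation: North 2, South 2, East 39, West 3, Central 11, Coastal 3, Highland 11.
East has quota 37.360 (lower 37, upper 38) but receives 39 — outside the quota interval.

East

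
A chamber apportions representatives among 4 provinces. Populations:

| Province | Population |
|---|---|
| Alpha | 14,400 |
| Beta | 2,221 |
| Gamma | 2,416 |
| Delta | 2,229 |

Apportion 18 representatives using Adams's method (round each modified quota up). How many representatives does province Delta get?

Standard divisor 21266/18 ≈ 1181.444; standard quotas: Alpha 12.188, Beta 1.880, Gamma 2.045, Delta 1.887.
Rounding up gives 13, 2, 3, 2 = 20 seats, so the divisor must be adjusted.
With modified divisor 1300: modified quotas Alpha 11.077, Beta 1.708, Gamma 1.858, Delta 1.715.
Rounding up: Alpha 12, Beta 2, Gamma 2, Delta 2 (total 18).
Delta receives 2.

2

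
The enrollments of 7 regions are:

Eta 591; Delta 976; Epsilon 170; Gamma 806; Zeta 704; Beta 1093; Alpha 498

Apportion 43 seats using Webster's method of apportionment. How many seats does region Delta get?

9

Standard divisor 4838/43 ≈ 112.512; standard quotas: Eta 5.253, Delta 8.675, Epsilon 1.511, Gamma 7.164, Zeta 6.257, Beta 9.715, Alpha 4.426.
Rounding to the nearest integer gives Eta 5, Delta 9, Epsilon 2, Gamma 7, Zeta 6, Beta 10, Alpha 4 — total 43, matching the house size, so no adjustment is needed.
Delta receives 9.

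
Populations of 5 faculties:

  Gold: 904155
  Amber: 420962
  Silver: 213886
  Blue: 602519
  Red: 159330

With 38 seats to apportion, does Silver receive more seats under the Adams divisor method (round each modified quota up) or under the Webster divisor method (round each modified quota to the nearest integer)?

Adams: Gold 14, Amber 7, Silver 4, Blue 10, Red 3.
Webster: Gold 15, Amber 7, Silver 3, Blue 10, Red 3.
Silver gets 4 under Adams and 3 under Webster.

Adams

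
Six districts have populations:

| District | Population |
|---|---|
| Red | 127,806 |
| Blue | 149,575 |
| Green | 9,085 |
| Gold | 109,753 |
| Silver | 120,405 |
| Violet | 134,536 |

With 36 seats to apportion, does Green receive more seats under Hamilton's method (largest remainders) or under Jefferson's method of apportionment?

Hamilton

Hamilton: Red 7, Blue 8, Green 1, Gold 6, Silver 7, Violet 7.
Jefferson: Red 7, Blue 8, Green 0, Gold 6, Silver 7, Violet 8.
Green gets 1 under Hamilton and 0 under Jefferson.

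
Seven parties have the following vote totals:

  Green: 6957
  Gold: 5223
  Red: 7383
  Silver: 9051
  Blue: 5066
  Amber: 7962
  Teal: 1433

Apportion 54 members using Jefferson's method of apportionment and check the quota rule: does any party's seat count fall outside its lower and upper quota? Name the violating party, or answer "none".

Standard quotas: Green 8.721, Gold 6.548, Red 9.256, Silver 11.347, Blue 6.351, Amber 9.981, Teal 1.796.
Jefferson allocation: Green 9, Gold 7, Red 9, Silver 12, Blue 6, Amber 10, Teal 1.
Every allocation lies between the lower and upper quota.

none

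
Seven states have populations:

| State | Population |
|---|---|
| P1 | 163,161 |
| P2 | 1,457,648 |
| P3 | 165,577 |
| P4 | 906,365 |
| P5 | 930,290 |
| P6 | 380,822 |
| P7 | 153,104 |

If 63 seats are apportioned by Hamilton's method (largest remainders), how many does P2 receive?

The standard divisor is 4156967/63 ≈ 65983.603.
Standard quotas: P1 2.4728, P2 22.0911, P3 2.5094, P4 13.7362, P5 14.0988, P6 5.7715, P7 2.3203.
Lower quotas: P1 2, P2 22, P3 2, P4 13, P5 14, P6 5, P7 2 (sum 60, leaving 3 seats).
Remainders in descending order: P6 0.7715, P4 0.7362, P3 0.5094, P1 0.4728, P7 0.3203, P5 0.0988, P2 0.0911.
The surplus seats go to P6, P4, P3.
P2 receives 22.

22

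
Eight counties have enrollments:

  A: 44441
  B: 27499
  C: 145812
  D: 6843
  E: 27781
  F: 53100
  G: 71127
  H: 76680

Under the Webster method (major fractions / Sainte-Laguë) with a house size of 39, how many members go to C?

12

Standard divisor 453283/39 ≈ 11622.641; standard quotas: A 3.824, B 2.366, C 12.546, D 0.589, E 2.390, F 4.569, G 6.120, H 6.597.
Rounding to the nearest integer gives 4, 2, 13, 1, 2, 5, 6, 7 = 40 seats, so the divisor must be adjusted.
With modified divisor 11700: modified quotas A 3.798, B 2.350, C 12.463, D 0.585, E 2.374, F 4.538, G 6.079, H 6.554.
Rounding to the nearest integer: A 4, B 2, C 12, D 1, E 2, F 5, G 6, H 7 (total 39).
C receives 12.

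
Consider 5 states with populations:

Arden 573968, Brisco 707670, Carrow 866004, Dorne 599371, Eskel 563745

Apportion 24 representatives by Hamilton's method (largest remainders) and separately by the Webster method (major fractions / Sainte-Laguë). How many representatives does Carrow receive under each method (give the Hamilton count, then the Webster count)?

Hamilton: Arden 4, Brisco 5, Carrow 6, Dorne 5, Eskel 4.
Webster: Arden 4, Brisco 5, Carrow 7, Dorne 4, Eskel 4.
Carrow gets 6 under Hamilton and 7 under Webster.

6 and 7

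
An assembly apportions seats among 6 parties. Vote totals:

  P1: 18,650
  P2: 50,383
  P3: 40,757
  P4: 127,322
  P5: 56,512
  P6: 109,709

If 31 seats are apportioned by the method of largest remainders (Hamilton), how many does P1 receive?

The standard divisor is 403333/31 ≈ 13010.742.
Standard quotas: P1 1.4334, P2 3.8724, P3 3.1326, P4 9.7859, P5 4.3435, P6 8.4322.
Lower quotas: P1 1, P2 3, P3 3, P4 9, P5 4, P6 8 (sum 28, leaving 3 seats).
Remainders in descending order: P2 0.8724, P4 0.7859, P1 0.4334, P6 0.4322, P5 0.3435, P3 0.1326.
The surplus seats go to P2, P4, P1.
P1 receives 2.

2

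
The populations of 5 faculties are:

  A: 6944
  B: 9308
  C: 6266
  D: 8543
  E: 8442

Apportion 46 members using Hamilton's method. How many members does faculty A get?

The standard divisor is 39503/46 ≈ 858.761.
Standard quotas: A 8.0861, B 10.8389, C 7.2966, D 9.9481, E 9.8304.
Lower quotas: A 8, B 10, C 7, D 9, E 9 (sum 43, leaving 3 seats).
Remainders in descending order: D 0.9481, B 0.8389, E 0.8304, C 0.2966, A 0.0861.
Largest remainders: D, B, E receive the extra seats.
A receives 8.

8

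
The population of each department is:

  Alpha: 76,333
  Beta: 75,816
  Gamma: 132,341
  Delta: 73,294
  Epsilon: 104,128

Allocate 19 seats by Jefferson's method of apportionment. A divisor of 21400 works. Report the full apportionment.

With modified divisor 21400: modified quotas Alpha 3.567, Beta 3.543, Gamma 6.184, Delta 3.425, Epsilon 4.866.
Rounding down: Alpha 3, Beta 3, Gamma 6, Delta 3, Epsilon 4 (total 19).

Alpha 3, Beta 3, Gamma 6, Delta 3, Epsilon 4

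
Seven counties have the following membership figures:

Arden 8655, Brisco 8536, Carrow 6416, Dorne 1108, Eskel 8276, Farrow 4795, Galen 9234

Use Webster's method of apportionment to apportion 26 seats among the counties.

Standard divisor 47020/26 ≈ 1808.462; standard quotas: Arden 4.786, Brisco 4.720, Carrow 3.548, Dorne 0.613, Eskel 4.576, Farrow 2.651, Galen 5.106.
Rounding to the nearest integer gives 5, 5, 4, 1, 5, 3, 5 = 28 seats, so the divisor must be adjusted.
With modified divisor 1870: modified quotas Arden 4.628, Brisco 4.565, Carrow 3.431, Dorne 0.593, Eskel 4.426, Farrow 2.564, Galen 4.938.
Rounding to the nearest integer: Arden 5, Brisco 5, Carrow 3, Dorne 1, Eskel 4, Farrow 3, Galen 5 (total 26).

Arden: 5, Brisco: 5, Carrow: 3, Dorne: 1, Eskel: 4, Farrow: 3, Galen: 5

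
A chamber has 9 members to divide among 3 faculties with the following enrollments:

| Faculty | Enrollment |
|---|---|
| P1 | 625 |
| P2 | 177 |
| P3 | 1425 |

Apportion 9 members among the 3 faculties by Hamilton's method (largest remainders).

P1 2, P2 1, P3 6

Total 2227; standard divisor 2227/9 ≈ 247.444.
Standard quotas: P1 2.526, P2 0.715, P3 5.759.
Lower quotas: P1 2, P2 0, P3 5 (sum 7, leaving 2 seats).
Remainders in descending order: P3 0.759, P2 0.715, P1 0.526.
Largest remainders: P3, P2 receive the extra seats.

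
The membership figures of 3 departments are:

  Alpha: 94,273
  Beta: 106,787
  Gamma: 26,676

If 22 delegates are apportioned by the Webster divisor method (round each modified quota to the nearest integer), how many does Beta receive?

Standard divisor 227736/22 ≈ 10351.636; standard quotas: Alpha 9.107, Beta 10.316, Gamma 2.577.
Rounding to the nearest integer gives Alpha 9, Beta 10, Gamma 3 — total 22, matching the house size, so no adjustment is needed.
Beta receives 10.

10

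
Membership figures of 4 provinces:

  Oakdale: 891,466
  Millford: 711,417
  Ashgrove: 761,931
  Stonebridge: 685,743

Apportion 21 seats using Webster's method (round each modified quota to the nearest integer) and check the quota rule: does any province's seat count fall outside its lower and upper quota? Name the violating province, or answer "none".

none

Standard quotas: Oakdale 6.137, Millford 4.897, Ashgrove 5.245, Stonebridge 4.721.
Webster allocation: Oakdale 6, Millford 5, Ashgrove 5, Stonebridge 5.
Every allocation lies between the lower and upper quota.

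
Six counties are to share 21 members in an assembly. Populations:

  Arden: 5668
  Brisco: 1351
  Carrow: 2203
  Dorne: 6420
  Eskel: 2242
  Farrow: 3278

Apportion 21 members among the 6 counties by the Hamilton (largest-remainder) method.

Total 21162; standard divisor 21162/21 ≈ 1007.714.
Standard quotas: Arden 5.6246, Brisco 1.3407, Carrow 2.1861, Dorne 6.3709, Eskel 2.2248, Farrow 3.2529.
Lower quotas: Arden 5, Brisco 1, Carrow 2, Dorne 6, Eskel 2, Farrow 3 (sum 19, leaving 2 seats).
Remainders in descending order: Arden 0.6246, Dorne 0.3709, Brisco 0.3407, Farrow 0.2529, Eskel 0.2248, Carrow 0.1861.
Largest remainders: Arden, Dorne receive the extra seats.

Arden: 6; Brisco: 1; Carrow: 2; Dorne: 7; Eskel: 2; Farrow: 3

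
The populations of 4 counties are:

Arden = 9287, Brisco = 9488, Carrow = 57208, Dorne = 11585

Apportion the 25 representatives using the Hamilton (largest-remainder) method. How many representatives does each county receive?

Arden=3; Brisco=3; Carrow=16; Dorne=3

Total 87568; standard divisor 87568/25 ≈ 3502.72.
Standard quotas: Arden 2.6514, Brisco 2.7088, Carrow 16.3325, Dorne 3.3074.
Lower quotas: Arden 2, Brisco 2, Carrow 16, Dorne 3 (sum 23, leaving 2 seats).
Remainders in descending order: Brisco 0.7088, Arden 0.6514, Carrow 0.3325, Dorne 0.3074.
The surplus seats go to Brisco, Arden.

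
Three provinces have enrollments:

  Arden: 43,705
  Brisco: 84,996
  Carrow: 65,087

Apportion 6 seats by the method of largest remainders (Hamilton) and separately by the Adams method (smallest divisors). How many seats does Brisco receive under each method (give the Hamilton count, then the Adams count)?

3 and 2

Hamilton: Arden 1, Brisco 3, Carrow 2.
Adams: Arden 2, Brisco 2, Carrow 2.
Brisco gets 3 under Hamilton and 2 under Adams.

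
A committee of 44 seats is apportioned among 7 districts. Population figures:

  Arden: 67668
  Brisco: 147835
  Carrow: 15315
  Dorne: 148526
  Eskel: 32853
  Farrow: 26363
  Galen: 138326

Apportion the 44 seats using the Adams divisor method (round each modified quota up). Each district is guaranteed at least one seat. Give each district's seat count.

Arden 5, Brisco 11, Carrow 2, Dorne 11, Eskel 3, Farrow 2, Galen 10

Standard divisor 576886/44 ≈ 13111.045; standard quotas: Arden 5.161, Brisco 11.276, Carrow 1.168, Dorne 11.328, Eskel 2.506, Farrow 2.011, Galen 10.550.
Rounding up gives 6, 12, 2, 12, 3, 3, 11 = 49 seats, so the divisor must be adjusted.
With modified divisor 14300: modified quotas Arden 4.732, Brisco 10.338, Carrow 1.071, Dorne 10.386, Eskel 2.297, Farrow 1.844, Galen 9.673.
Rounding up: Arden 5, Brisco 11, Carrow 2, Dorne 11, Eskel 3, Farrow 2, Galen 10 (total 44).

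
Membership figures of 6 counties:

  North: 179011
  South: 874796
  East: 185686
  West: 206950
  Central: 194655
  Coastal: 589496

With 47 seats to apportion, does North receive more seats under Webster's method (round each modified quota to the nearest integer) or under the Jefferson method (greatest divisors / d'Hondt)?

Webster

Webster: North 4, South 19, East 4, West 4, Central 4, Coastal 12.
Jefferson: North 3, South 19, East 4, West 4, Central 4, Coastal 13.
North gets 4 under Webster and 3 under Jefferson.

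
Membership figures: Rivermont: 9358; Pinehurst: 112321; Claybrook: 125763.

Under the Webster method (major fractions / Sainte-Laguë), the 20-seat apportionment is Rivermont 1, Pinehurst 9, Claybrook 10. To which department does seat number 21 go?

Priority for the next seat is population ÷ (current seats + 0.5).
Priorities: Rivermont 6238.667, Pinehurst 11823.263, Claybrook 11977.429.
Highest priority: Claybrook.

Claybrook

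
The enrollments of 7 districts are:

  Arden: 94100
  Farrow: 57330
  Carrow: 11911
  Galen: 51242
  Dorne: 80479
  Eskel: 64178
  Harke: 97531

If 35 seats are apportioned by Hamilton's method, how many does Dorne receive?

6

The standard divisor is 456771/35 ≈ 13050.6.
Standard quotas: Arden 7.2104, Farrow 4.3929, Carrow 0.9127, Galen 3.9264, Dorne 6.1667, Eskel 4.9176, Harke 7.4733.
Lower quotas: Arden 7, Farrow 4, Carrow 0, Galen 3, Dorne 6, Eskel 4, Harke 7 (sum 31, leaving 4 seats).
Remainders in descending order: Galen 0.9264, Eskel 0.9176, Carrow 0.9127, Harke 0.4733, Farrow 0.3929, Arden 0.2104, Dorne 0.1667.
Largest remainders: Galen, Eskel, Carrow, Harke receive the extra seats.
Dorne receives 6.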